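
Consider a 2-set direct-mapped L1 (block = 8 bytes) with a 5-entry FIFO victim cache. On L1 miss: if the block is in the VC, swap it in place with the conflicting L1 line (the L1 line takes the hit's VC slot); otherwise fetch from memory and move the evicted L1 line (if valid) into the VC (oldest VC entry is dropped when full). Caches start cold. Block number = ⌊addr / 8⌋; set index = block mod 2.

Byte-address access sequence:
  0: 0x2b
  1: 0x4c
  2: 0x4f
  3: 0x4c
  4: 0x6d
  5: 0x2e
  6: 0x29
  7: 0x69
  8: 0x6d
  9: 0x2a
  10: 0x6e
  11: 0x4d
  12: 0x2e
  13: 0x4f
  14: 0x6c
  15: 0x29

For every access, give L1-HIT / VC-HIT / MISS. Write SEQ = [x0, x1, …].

#0 0x2b→b5/s1 MISS; vc=[]
#1 0x4c→b9/s1 MISS; vc=[5]
#2 0x4f→b9/s1 L1-HIT; vc=[5]
#3 0x4c→b9/s1 L1-HIT; vc=[5]
#4 0x6d→b13/s1 MISS; vc=[5,9]
#5 0x2e→b5/s1 VC-HIT; vc=[13,9]
#6 0x29→b5/s1 L1-HIT; vc=[13,9]
#7 0x69→b13/s1 VC-HIT; vc=[5,9]
#8 0x6d→b13/s1 L1-HIT; vc=[5,9]
#9 0x2a→b5/s1 VC-HIT; vc=[13,9]
#10 0x6e→b13/s1 VC-HIT; vc=[5,9]
#11 0x4d→b9/s1 VC-HIT; vc=[5,13]
#12 0x2e→b5/s1 VC-HIT; vc=[9,13]
#13 0x4f→b9/s1 VC-HIT; vc=[5,13]
#14 0x6c→b13/s1 VC-HIT; vc=[5,9]
#15 0x29→b5/s1 VC-HIT; vc=[13,9]

SEQ = [MISS, MISS, L1-HIT, L1-HIT, MISS, VC-HIT, L1-HIT, VC-HIT, L1-HIT, VC-HIT, VC-HIT, VC-HIT, VC-HIT, VC-HIT, VC-HIT, VC-HIT]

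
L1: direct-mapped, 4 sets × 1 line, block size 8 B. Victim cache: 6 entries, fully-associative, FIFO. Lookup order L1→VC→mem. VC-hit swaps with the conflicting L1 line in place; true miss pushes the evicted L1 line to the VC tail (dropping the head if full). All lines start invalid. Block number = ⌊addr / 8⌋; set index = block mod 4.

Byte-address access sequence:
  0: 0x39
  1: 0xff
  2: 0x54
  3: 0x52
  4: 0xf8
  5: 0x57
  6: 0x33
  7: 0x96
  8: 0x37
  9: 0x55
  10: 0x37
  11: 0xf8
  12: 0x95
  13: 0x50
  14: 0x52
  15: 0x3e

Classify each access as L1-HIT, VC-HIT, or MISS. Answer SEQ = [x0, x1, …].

#0 0x39→b7/s3 MISS; vc=[]
#1 0xff→b31/s3 MISS; vc=[7]
#2 0x54→b10/s2 MISS; vc=[7]
#3 0x52→b10/s2 L1-HIT; vc=[7]
#4 0xf8→b31/s3 L1-HIT; vc=[7]
#5 0x57→b10/s2 L1-HIT; vc=[7]
#6 0x33→b6/s2 MISS; vc=[7,10]
#7 0x96→b18/s2 MISS; vc=[7,10,6]
#8 0x37→b6/s2 VC-HIT; vc=[7,10,18]
#9 0x55→b10/s2 VC-HIT; vc=[7,6,18]
#10 0x37→b6/s2 VC-HIT; vc=[7,10,18]
#11 0xf8→b31/s3 L1-HIT; vc=[7,10,18]
#12 0x95→b18/s2 VC-HIT; vc=[7,10,6]
#13 0x50→b10/s2 VC-HIT; vc=[7,18,6]
#14 0x52→b10/s2 L1-HIT; vc=[7,18,6]
#15 0x3e→b7/s3 VC-HIT; vc=[31,18,6]

SEQ = [MISS, MISS, MISS, L1-HIT, L1-HIT, L1-HIT, MISS, MISS, VC-HIT, VC-HIT, VC-HIT, L1-HIT, VC-HIT, VC-HIT, L1-HIT, VC-HIT]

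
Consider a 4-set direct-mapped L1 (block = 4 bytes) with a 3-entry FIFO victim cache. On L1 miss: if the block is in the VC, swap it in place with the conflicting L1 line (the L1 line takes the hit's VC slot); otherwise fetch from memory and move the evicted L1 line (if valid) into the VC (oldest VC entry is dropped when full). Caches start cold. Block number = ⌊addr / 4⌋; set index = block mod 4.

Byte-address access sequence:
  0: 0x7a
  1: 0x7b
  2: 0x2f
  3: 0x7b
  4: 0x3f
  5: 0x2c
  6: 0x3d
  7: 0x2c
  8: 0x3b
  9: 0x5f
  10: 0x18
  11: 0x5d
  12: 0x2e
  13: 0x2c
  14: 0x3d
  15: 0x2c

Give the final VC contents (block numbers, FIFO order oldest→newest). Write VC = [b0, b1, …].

0: 0x7a (blk 30, set 2) → MISS  vc=[]
1: 0x7b (blk 30, set 2) → L1-HIT  vc=[]
2: 0x2f (blk 11, set 3) → MISS  vc=[]
3: 0x7b (blk 30, set 2) → L1-HIT  vc=[]
4: 0x3f (blk 15, set 3) → MISS  vc=[11]
5: 0x2c (blk 11, set 3) → VC-HIT  vc=[15]
6: 0x3d (blk 15, set 3) → VC-HIT  vc=[11]
7: 0x2c (blk 11, set 3) → VC-HIT  vc=[15]
8: 0x3b (blk 14, set 2) → MISS  vc=[15, 30]
9: 0x5f (blk 23, set 3) → MISS  vc=[15, 30, 11]
10: 0x18 (blk 6, set 2) → MISS  vc=[30, 11, 14]
11: 0x5d (blk 23, set 3) → L1-HIT  vc=[30, 11, 14]
12: 0x2e (blk 11, set 3) → VC-HIT  vc=[30, 23, 14]
13: 0x2c (blk 11, set 3) → L1-HIT  vc=[30, 23, 14]
14: 0x3d (blk 15, set 3) → MISS  vc=[23, 14, 11]
15: 0x2c (blk 11, set 3) → VC-HIT  vc=[23, 14, 15]

VC = [23, 14, 15]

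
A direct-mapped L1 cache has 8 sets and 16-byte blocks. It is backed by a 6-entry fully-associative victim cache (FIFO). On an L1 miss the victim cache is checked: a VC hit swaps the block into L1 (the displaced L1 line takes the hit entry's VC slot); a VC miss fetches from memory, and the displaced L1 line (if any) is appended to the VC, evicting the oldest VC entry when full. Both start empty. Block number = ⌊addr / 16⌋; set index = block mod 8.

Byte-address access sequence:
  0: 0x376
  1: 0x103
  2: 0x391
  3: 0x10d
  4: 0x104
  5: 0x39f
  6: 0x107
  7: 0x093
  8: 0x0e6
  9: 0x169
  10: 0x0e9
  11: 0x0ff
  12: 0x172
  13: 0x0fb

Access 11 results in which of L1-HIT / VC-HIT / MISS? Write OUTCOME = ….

OUTCOME = MISS

#0 0x376→b55/s7 MISS; vc=[]
#1 0x103→b16/s0 MISS; vc=[]
#2 0x391→b57/s1 MISS; vc=[]
#3 0x10d→b16/s0 L1-HIT; vc=[]
#4 0x104→b16/s0 L1-HIT; vc=[]
#5 0x39f→b57/s1 L1-HIT; vc=[]
#6 0x107→b16/s0 L1-HIT; vc=[]
#7 0x93→b9/s1 MISS; vc=[57]
#8 0xe6→b14/s6 MISS; vc=[57]
#9 0x169→b22/s6 MISS; vc=[57,14]
#10 0xe9→b14/s6 VC-HIT; vc=[57,22]
#11 0xff→b15/s7 MISS; vc=[57,22,55]
#12 0x172→b23/s7 MISS; vc=[57,22,55,15]
#13 0xfb→b15/s7 VC-HIT; vc=[57,22,55,23]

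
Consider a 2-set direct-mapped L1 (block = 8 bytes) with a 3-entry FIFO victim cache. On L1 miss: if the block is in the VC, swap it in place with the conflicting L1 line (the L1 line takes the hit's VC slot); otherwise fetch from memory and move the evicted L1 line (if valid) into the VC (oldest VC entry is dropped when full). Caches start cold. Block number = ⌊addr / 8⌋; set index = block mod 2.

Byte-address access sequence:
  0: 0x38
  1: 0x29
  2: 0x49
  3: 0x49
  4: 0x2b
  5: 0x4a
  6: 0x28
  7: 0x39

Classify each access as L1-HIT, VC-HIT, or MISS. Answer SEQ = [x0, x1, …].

  [0] addr=0x38 blk=7 s=1: MISS | VC []
  [1] addr=0x29 blk=5 s=1: MISS | VC [7]
  [2] addr=0x49 blk=9 s=1: MISS | VC [7, 5]
  [3] addr=0x49 blk=9 s=1: L1-HIT | VC [7, 5]
  [4] addr=0x2b blk=5 s=1: VC-HIT | VC [7, 9]
  [5] addr=0x4a blk=9 s=1: VC-HIT | VC [7, 5]
  [6] addr=0x28 blk=5 s=1: VC-HIT | VC [7, 9]
  [7] addr=0x39 blk=7 s=1: VC-HIT | VC [5, 9]

SEQ = [MISS, MISS, MISS, L1-HIT, VC-HIT, VC-HIT, VC-HIT, VC-HIT]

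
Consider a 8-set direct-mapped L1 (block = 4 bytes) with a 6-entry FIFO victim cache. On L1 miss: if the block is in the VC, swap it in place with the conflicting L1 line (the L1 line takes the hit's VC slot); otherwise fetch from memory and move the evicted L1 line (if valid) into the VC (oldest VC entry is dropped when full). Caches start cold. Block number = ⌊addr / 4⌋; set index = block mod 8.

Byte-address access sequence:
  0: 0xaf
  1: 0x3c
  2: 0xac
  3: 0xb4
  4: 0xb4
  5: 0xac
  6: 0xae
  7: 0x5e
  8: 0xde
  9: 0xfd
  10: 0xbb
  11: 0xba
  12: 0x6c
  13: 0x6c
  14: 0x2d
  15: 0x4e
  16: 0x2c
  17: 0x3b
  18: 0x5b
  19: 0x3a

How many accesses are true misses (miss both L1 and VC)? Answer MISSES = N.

MISSES = 12

#0 0xaf→b43/s3 MISS; vc=[]
#1 0x3c→b15/s7 MISS; vc=[]
#2 0xac→b43/s3 L1-HIT; vc=[]
#3 0xb4→b45/s5 MISS; vc=[]
#4 0xb4→b45/s5 L1-HIT; vc=[]
#5 0xac→b43/s3 L1-HIT; vc=[]
#6 0xae→b43/s3 L1-HIT; vc=[]
#7 0x5e→b23/s7 MISS; vc=[15]
#8 0xde→b55/s7 MISS; vc=[15,23]
#9 0xfd→b63/s7 MISS; vc=[15,23,55]
#10 0xbb→b46/s6 MISS; vc=[15,23,55]
#11 0xba→b46/s6 L1-HIT; vc=[15,23,55]
#12 0x6c→b27/s3 MISS; vc=[15,23,55,43]
#13 0x6c→b27/s3 L1-HIT; vc=[15,23,55,43]
#14 0x2d→b11/s3 MISS; vc=[15,23,55,43,27]
#15 0x4e→b19/s3 MISS; vc=[15,23,55,43,27,11]
#16 0x2c→b11/s3 VC-HIT; vc=[15,23,55,43,27,19]
#17 0x3b→b14/s6 MISS; vc=[23,55,43,27,19,46]
#18 0x5b→b22/s6 MISS; vc=[55,43,27,19,46,14]
#19 0x3a→b14/s6 VC-HIT; vc=[55,43,27,19,46,22]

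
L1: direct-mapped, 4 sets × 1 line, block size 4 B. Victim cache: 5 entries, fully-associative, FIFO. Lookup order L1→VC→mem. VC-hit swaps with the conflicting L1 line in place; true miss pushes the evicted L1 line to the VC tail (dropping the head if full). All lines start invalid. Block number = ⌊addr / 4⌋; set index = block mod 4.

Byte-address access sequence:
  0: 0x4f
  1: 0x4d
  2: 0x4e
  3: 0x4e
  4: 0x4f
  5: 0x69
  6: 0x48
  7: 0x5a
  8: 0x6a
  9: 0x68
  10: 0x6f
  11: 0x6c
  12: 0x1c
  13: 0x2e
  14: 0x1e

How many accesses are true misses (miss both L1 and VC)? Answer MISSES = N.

MISSES = 7

  [0] addr=0x4f blk=19 s=3: MISS | VC []
  [1] addr=0x4d blk=19 s=3: L1-HIT | VC []
  [2] addr=0x4e blk=19 s=3: L1-HIT | VC []
  [3] addr=0x4e blk=19 s=3: L1-HIT | VC []
  [4] addr=0x4f blk=19 s=3: L1-HIT | VC []
  [5] addr=0x69 blk=26 s=2: MISS | VC []
  [6] addr=0x48 blk=18 s=2: MISS | VC [26]
  [7] addr=0x5a blk=22 s=2: MISS | VC [26, 18]
  [8] addr=0x6a blk=26 s=2: VC-HIT | VC [22, 18]
  [9] addr=0x68 blk=26 s=2: L1-HIT | VC [22, 18]
  [10] addr=0x6f blk=27 s=3: MISS | VC [22, 18, 19]
  [11] addr=0x6c blk=27 s=3: L1-HIT | VC [22, 18, 19]
  [12] addr=0x1c blk=7 s=3: MISS | VC [22, 18, 19, 27]
  [13] addr=0x2e blk=11 s=3: MISS | VC [22, 18, 19, 27, 7]
  [14] addr=0x1e blk=7 s=3: VC-HIT | VC [22, 18, 19, 27, 11]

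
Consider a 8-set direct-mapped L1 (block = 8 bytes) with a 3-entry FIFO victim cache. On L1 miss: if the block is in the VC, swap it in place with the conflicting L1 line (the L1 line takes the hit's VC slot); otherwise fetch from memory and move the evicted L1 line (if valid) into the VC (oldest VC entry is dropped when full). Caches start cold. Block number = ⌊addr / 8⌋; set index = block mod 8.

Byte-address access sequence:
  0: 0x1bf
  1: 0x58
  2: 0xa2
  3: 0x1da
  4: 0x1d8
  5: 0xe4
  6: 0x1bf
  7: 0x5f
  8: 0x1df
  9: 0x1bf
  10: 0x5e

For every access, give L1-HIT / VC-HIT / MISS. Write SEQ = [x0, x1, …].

0: 0x1bf (blk 55, set 7) → MISS  vc=[]
1: 0x58 (blk 11, set 3) → MISS  vc=[]
2: 0xa2 (blk 20, set 4) → MISS  vc=[]
3: 0x1da (blk 59, set 3) → MISS  vc=[11]
4: 0x1d8 (blk 59, set 3) → L1-HIT  vc=[11]
5: 0xe4 (blk 28, set 4) → MISS  vc=[11, 20]
6: 0x1bf (blk 55, set 7) → L1-HIT  vc=[11, 20]
7: 0x5f (blk 11, set 3) → VC-HIT  vc=[59, 20]
8: 0x1df (blk 59, set 3) → VC-HIT  vc=[11, 20]
9: 0x1bf (blk 55, set 7) → L1-HIT  vc=[11, 20]
10: 0x5e (blk 11, set 3) → VC-HIT  vc=[59, 20]

SEQ = [MISS, MISS, MISS, MISS, L1-HIT, MISS, L1-HIT, VC-HIT, VC-HIT, L1-HIT, VC-HIT]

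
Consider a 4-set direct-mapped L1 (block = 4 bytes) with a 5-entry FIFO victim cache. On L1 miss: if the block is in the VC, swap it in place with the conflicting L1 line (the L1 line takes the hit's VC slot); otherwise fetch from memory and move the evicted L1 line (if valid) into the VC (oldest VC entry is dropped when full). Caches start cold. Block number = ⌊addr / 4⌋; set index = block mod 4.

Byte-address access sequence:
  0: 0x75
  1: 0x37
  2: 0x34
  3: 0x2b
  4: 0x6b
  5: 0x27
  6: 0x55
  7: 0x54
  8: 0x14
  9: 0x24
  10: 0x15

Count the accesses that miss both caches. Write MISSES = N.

0: 0x75 (blk 29, set 1) → MISS  vc=[]
1: 0x37 (blk 13, set 1) → MISS  vc=[29]
2: 0x34 (blk 13, set 1) → L1-HIT  vc=[29]
3: 0x2b (blk 10, set 2) → MISS  vc=[29]
4: 0x6b (blk 26, set 2) → MISS  vc=[29, 10]
5: 0x27 (blk 9, set 1) → MISS  vc=[29, 10, 13]
6: 0x55 (blk 21, set 1) → MISS  vc=[29, 10, 13, 9]
7: 0x54 (blk 21, set 1) → L1-HIT  vc=[29, 10, 13, 9]
8: 0x14 (blk 5, set 1) → MISS  vc=[29, 10, 13, 9, 21]
9: 0x24 (blk 9, set 1) → VC-HIT  vc=[29, 10, 13, 5, 21]
10: 0x15 (blk 5, set 1) → VC-HIT  vc=[29, 10, 13, 9, 21]

MISSES = 7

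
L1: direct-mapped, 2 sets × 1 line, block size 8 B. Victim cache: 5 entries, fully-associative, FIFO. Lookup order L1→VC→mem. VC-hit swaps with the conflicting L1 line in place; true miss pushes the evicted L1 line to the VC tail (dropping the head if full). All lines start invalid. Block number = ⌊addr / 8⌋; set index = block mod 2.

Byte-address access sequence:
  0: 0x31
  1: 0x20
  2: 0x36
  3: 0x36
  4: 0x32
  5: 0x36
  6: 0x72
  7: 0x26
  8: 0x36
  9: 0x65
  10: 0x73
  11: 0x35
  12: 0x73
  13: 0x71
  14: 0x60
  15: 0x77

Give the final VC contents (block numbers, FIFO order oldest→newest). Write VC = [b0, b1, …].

VC = [12, 4, 6]

0: 0x31 (blk 6, set 0) → MISS  vc=[]
1: 0x20 (blk 4, set 0) → MISS  vc=[6]
2: 0x36 (blk 6, set 0) → VC-HIT  vc=[4]
3: 0x36 (blk 6, set 0) → L1-HIT  vc=[4]
4: 0x32 (blk 6, set 0) → L1-HIT  vc=[4]
5: 0x36 (blk 6, set 0) → L1-HIT  vc=[4]
6: 0x72 (blk 14, set 0) → MISS  vc=[4, 6]
7: 0x26 (blk 4, set 0) → VC-HIT  vc=[14, 6]
8: 0x36 (blk 6, set 0) → VC-HIT  vc=[14, 4]
9: 0x65 (blk 12, set 0) → MISS  vc=[14, 4, 6]
10: 0x73 (blk 14, set 0) → VC-HIT  vc=[12, 4, 6]
11: 0x35 (blk 6, set 0) → VC-HIT  vc=[12, 4, 14]
12: 0x73 (blk 14, set 0) → VC-HIT  vc=[12, 4, 6]
13: 0x71 (blk 14, set 0) → L1-HIT  vc=[12, 4, 6]
14: 0x60 (blk 12, set 0) → VC-HIT  vc=[14, 4, 6]
15: 0x77 (blk 14, set 0) → VC-HIT  vc=[12, 4, 6]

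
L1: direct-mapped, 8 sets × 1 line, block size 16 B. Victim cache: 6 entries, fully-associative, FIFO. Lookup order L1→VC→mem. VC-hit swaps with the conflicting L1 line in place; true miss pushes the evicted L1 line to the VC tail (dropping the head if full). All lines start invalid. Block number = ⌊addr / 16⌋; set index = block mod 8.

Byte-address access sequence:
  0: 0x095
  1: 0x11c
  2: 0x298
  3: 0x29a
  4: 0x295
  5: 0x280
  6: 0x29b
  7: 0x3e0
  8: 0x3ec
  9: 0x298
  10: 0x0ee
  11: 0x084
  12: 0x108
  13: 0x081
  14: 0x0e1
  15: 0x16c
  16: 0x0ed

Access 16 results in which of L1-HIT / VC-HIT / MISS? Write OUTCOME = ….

OUTCOME = VC-HIT

0: 0x95 (blk 9, set 1) → MISS  vc=[]
1: 0x11c (blk 17, set 1) → MISS  vc=[9]
2: 0x298 (blk 41, set 1) → MISS  vc=[9, 17]
3: 0x29a (blk 41, set 1) → L1-HIT  vc=[9, 17]
4: 0x295 (blk 41, set 1) → L1-HIT  vc=[9, 17]
5: 0x280 (blk 40, set 0) → MISS  vc=[9, 17]
6: 0x29b (blk 41, set 1) → L1-HIT  vc=[9, 17]
7: 0x3e0 (blk 62, set 6) → MISS  vc=[9, 17]
8: 0x3ec (blk 62, set 6) → L1-HIT  vc=[9, 17]
9: 0x298 (blk 41, set 1) → L1-HIT  vc=[9, 17]
10: 0xee (blk 14, set 6) → MISS  vc=[9, 17, 62]
11: 0x84 (blk 8, set 0) → MISS  vc=[9, 17, 62, 40]
12: 0x108 (blk 16, set 0) → MISS  vc=[9, 17, 62, 40, 8]
13: 0x81 (blk 8, set 0) → VC-HIT  vc=[9, 17, 62, 40, 16]
14: 0xe1 (blk 14, set 6) → L1-HIT  vc=[9, 17, 62, 40, 16]
15: 0x16c (blk 22, set 6) → MISS  vc=[9, 17, 62, 40, 16, 14]
16: 0xed (blk 14, set 6) → VC-HIT  vc=[9, 17, 62, 40, 16, 22]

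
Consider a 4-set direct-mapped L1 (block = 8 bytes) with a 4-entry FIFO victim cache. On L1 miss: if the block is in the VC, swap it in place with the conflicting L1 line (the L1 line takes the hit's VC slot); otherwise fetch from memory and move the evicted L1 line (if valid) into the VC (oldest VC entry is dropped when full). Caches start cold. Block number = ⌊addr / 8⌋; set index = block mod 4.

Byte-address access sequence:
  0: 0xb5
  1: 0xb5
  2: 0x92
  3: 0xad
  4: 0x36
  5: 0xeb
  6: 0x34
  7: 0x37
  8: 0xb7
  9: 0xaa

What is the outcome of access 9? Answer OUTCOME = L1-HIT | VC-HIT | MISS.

  [0] addr=0xb5 blk=22 s=2: MISS | VC []
  [1] addr=0xb5 blk=22 s=2: L1-HIT | VC []
  [2] addr=0x92 blk=18 s=2: MISS | VC [22]
  [3] addr=0xad blk=21 s=1: MISS | VC [22]
  [4] addr=0x36 blk=6 s=2: MISS | VC [22, 18]
  [5] addr=0xeb blk=29 s=1: MISS | VC [22, 18, 21]
  [6] addr=0x34 blk=6 s=2: L1-HIT | VC [22, 18, 21]
  [7] addr=0x37 blk=6 s=2: L1-HIT | VC [22, 18, 21]
  [8] addr=0xb7 blk=22 s=2: VC-HIT | VC [6, 18, 21]
  [9] addr=0xaa blk=21 s=1: VC-HIT | VC [6, 18, 29]

OUTCOME = VC-HIT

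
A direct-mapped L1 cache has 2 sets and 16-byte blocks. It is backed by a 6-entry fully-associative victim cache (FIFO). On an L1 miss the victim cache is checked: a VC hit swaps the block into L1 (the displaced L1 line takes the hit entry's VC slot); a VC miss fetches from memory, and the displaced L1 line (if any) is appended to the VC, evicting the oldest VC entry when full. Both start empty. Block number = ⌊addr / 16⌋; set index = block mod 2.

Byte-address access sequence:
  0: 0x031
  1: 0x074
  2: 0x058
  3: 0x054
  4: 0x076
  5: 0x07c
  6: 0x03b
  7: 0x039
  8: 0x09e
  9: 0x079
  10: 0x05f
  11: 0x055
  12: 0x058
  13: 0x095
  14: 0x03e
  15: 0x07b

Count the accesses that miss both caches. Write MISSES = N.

  [0] addr=0x31 blk=3 s=1: MISS | VC []
  [1] addr=0x74 blk=7 s=1: MISS | VC [3]
  [2] addr=0x58 blk=5 s=1: MISS | VC [3, 7]
  [3] addr=0x54 blk=5 s=1: L1-HIT | VC [3, 7]
  [4] addr=0x76 blk=7 s=1: VC-HIT | VC [3, 5]
  [5] addr=0x7c blk=7 s=1: L1-HIT | VC [3, 5]
  [6] addr=0x3b blk=3 s=1: VC-HIT | VC [7, 5]
  [7] addr=0x39 blk=3 s=1: L1-HIT | VC [7, 5]
  [8] addr=0x9e blk=9 s=1: MISS | VC [7, 5, 3]
  [9] addr=0x79 blk=7 s=1: VC-HIT | VC [9, 5, 3]
  [10] addr=0x5f blk=5 s=1: VC-HIT | VC [9, 7, 3]
  [11] addr=0x55 blk=5 s=1: L1-HIT | VC [9, 7, 3]
  [12] addr=0x58 blk=5 s=1: L1-HIT | VC [9, 7, 3]
  [13] addr=0x95 blk=9 s=1: VC-HIT | VC [5, 7, 3]
  [14] addr=0x3e blk=3 s=1: VC-HIT | VC [5, 7, 9]
  [15] addr=0x7b blk=7 s=1: VC-HIT | VC [5, 3, 9]

MISSES = 4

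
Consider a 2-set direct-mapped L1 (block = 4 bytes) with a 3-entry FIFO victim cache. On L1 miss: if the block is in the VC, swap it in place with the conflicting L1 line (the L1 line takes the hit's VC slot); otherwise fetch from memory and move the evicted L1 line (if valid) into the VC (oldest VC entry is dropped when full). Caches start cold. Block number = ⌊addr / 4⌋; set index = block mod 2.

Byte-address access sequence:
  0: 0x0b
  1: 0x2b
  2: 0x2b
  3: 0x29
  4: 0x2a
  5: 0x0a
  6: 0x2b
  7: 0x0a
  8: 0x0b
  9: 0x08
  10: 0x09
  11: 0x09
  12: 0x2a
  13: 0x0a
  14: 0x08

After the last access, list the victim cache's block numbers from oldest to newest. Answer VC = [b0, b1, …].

VC = [10]

#0 0xb→b2/s0 MISS; vc=[]
#1 0x2b→b10/s0 MISS; vc=[2]
#2 0x2b→b10/s0 L1-HIT; vc=[2]
#3 0x29→b10/s0 L1-HIT; vc=[2]
#4 0x2a→b10/s0 L1-HIT; vc=[2]
#5 0xa→b2/s0 VC-HIT; vc=[10]
#6 0x2b→b10/s0 VC-HIT; vc=[2]
#7 0xa→b2/s0 VC-HIT; vc=[10]
#8 0xb→b2/s0 L1-HIT; vc=[10]
#9 0x8→b2/s0 L1-HIT; vc=[10]
#10 0x9→b2/s0 L1-HIT; vc=[10]
#11 0x9→b2/s0 L1-HIT; vc=[10]
#12 0x2a→b10/s0 VC-HIT; vc=[2]
#13 0xa→b2/s0 VC-HIT; vc=[10]
#14 0x8→b2/s0 L1-HIT; vc=[10]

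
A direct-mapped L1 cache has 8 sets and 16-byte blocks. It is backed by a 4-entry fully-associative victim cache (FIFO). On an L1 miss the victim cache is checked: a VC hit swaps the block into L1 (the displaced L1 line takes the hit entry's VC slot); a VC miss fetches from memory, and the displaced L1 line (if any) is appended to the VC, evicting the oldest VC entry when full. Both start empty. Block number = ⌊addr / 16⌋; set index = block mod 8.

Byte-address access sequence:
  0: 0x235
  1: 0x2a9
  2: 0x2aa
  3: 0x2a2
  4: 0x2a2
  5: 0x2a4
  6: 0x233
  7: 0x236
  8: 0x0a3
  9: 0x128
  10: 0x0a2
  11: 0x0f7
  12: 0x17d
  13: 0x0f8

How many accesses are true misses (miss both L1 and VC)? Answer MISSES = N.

MISSES = 6

0: 0x235 (blk 35, set 3) → MISS  vc=[]
1: 0x2a9 (blk 42, set 2) → MISS  vc=[]
2: 0x2aa (blk 42, set 2) → L1-HIT  vc=[]
3: 0x2a2 (blk 42, set 2) → L1-HIT  vc=[]
4: 0x2a2 (blk 42, set 2) → L1-HIT  vc=[]
5: 0x2a4 (blk 42, set 2) → L1-HIT  vc=[]
6: 0x233 (blk 35, set 3) → L1-HIT  vc=[]
7: 0x236 (blk 35, set 3) → L1-HIT  vc=[]
8: 0xa3 (blk 10, set 2) → MISS  vc=[42]
9: 0x128 (blk 18, set 2) → MISS  vc=[42, 10]
10: 0xa2 (blk 10, set 2) → VC-HIT  vc=[42, 18]
11: 0xf7 (blk 15, set 7) → MISS  vc=[42, 18]
12: 0x17d (blk 23, set 7) → MISS  vc=[42, 18, 15]
13: 0xf8 (blk 15, set 7) → VC-HIT  vc=[42, 18, 23]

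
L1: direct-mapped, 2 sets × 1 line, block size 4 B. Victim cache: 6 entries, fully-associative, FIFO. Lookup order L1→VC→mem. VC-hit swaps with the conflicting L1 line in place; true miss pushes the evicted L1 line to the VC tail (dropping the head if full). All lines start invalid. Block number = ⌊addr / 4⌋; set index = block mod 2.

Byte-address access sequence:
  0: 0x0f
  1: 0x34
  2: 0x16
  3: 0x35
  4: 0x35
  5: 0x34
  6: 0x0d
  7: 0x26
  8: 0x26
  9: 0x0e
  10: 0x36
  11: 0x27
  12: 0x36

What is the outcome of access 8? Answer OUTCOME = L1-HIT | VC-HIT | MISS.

  [0] addr=0xf blk=3 s=1: MISS | VC []
  [1] addr=0x34 blk=13 s=1: MISS | VC [3]
  [2] addr=0x16 blk=5 s=1: MISS | VC [3, 13]
  [3] addr=0x35 blk=13 s=1: VC-HIT | VC [3, 5]
  [4] addr=0x35 blk=13 s=1: L1-HIT | VC [3, 5]
  [5] addr=0x34 blk=13 s=1: L1-HIT | VC [3, 5]
  [6] addr=0xd blk=3 s=1: VC-HIT | VC [13, 5]
  [7] addr=0x26 blk=9 s=1: MISS | VC [13, 5, 3]
  [8] addr=0x26 blk=9 s=1: L1-HIT | VC [13, 5, 3]
  [9] addr=0xe blk=3 s=1: VC-HIT | VC [13, 5, 9]
  [10] addr=0x36 blk=13 s=1: VC-HIT | VC [3, 5, 9]
  [11] addr=0x27 blk=9 s=1: VC-HIT | VC [3, 5, 13]
  [12] addr=0x36 blk=13 s=1: VC-HIT | VC [3, 5, 9]

OUTCOME = L1-HIT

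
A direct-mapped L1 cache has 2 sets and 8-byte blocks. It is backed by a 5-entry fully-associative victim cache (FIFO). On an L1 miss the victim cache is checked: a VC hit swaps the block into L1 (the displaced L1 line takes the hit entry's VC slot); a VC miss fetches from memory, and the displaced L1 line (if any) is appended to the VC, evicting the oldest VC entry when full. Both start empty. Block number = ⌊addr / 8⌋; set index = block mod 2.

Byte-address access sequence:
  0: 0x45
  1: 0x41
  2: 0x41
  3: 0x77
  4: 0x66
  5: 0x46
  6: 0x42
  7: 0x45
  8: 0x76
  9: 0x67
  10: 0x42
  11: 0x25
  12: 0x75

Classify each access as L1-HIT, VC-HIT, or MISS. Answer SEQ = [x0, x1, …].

0: 0x45 (blk 8, set 0) → MISS  vc=[]
1: 0x41 (blk 8, set 0) → L1-HIT  vc=[]
2: 0x41 (blk 8, set 0) → L1-HIT  vc=[]
3: 0x77 (blk 14, set 0) → MISS  vc=[8]
4: 0x66 (blk 12, set 0) → MISS  vc=[8, 14]
5: 0x46 (blk 8, set 0) → VC-HIT  vc=[12, 14]
6: 0x42 (blk 8, set 0) → L1-HIT  vc=[12, 14]
7: 0x45 (blk 8, set 0) → L1-HIT  vc=[12, 14]
8: 0x76 (blk 14, set 0) → VC-HIT  vc=[12, 8]
9: 0x67 (blk 12, set 0) → VC-HIT  vc=[14, 8]
10: 0x42 (blk 8, set 0) → VC-HIT  vc=[14, 12]
11: 0x25 (blk 4, set 0) → MISS  vc=[14, 12, 8]
12: 0x75 (blk 14, set 0) → VC-HIT  vc=[4, 12, 8]

SEQ = [MISS, L1-HIT, L1-HIT, MISS, MISS, VC-HIT, L1-HIT, L1-HIT, VC-HIT, VC-HIT, VC-HIT, MISS, VC-HIT]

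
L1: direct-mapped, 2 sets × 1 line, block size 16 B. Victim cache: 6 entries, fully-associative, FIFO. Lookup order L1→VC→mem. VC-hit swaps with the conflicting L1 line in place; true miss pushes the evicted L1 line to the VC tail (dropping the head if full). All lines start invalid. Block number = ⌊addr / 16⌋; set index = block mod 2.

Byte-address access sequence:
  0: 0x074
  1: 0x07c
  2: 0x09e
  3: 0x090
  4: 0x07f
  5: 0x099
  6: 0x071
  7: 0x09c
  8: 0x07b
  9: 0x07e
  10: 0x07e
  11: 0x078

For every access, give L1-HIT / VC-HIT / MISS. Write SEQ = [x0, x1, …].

0: 0x74 (blk 7, set 1) → MISS  vc=[]
1: 0x7c (blk 7, set 1) → L1-HIT  vc=[]
2: 0x9e (blk 9, set 1) → MISS  vc=[7]
3: 0x90 (blk 9, set 1) → L1-HIT  vc=[7]
4: 0x7f (blk 7, set 1) → VC-HIT  vc=[9]
5: 0x99 (blk 9, set 1) → VC-HIT  vc=[7]
6: 0x71 (blk 7, set 1) → VC-HIT  vc=[9]
7: 0x9c (blk 9, set 1) → VC-HIT  vc=[7]
8: 0x7b (blk 7, set 1) → VC-HIT  vc=[9]
9: 0x7e (blk 7, set 1) → L1-HIT  vc=[9]
10: 0x7e (blk 7, set 1) → L1-HIT  vc=[9]
11: 0x78 (blk 7, set 1) → L1-HIT  vc=[9]

SEQ = [MISS, L1-HIT, MISS, L1-HIT, VC-HIT, VC-HIT, VC-HIT, VC-HIT, VC-HIT, L1-HIT, L1-HIT, L1-HIT]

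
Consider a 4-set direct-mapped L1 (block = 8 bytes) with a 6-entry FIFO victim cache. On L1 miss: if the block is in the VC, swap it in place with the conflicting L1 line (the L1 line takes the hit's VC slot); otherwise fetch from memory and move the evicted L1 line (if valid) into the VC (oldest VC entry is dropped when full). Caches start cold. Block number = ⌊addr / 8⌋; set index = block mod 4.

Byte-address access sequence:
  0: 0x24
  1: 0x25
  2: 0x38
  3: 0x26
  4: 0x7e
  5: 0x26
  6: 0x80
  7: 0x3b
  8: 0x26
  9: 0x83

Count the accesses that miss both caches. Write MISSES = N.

#0 0x24→b4/s0 MISS; vc=[]
#1 0x25→b4/s0 L1-HIT; vc=[]
#2 0x38→b7/s3 MISS; vc=[]
#3 0x26→b4/s0 L1-HIT; vc=[]
#4 0x7e→b15/s3 MISS; vc=[7]
#5 0x26→b4/s0 L1-HIT; vc=[7]
#6 0x80→b16/s0 MISS; vc=[7,4]
#7 0x3b→b7/s3 VC-HIT; vc=[15,4]
#8 0x26→b4/s0 VC-HIT; vc=[15,16]
#9 0x83→b16/s0 VC-HIT; vc=[15,4]

MISSES = 4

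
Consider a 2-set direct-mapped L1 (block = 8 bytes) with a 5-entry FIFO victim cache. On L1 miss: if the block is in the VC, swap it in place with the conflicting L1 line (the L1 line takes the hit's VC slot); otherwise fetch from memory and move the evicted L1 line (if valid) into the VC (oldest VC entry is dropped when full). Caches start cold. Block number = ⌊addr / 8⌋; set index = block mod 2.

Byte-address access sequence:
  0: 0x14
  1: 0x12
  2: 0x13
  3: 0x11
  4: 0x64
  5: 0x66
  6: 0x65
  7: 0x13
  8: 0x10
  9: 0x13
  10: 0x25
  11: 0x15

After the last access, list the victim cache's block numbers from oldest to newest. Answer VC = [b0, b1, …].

#0 0x14→b2/s0 MISS; vc=[]
#1 0x12→b2/s0 L1-HIT; vc=[]
#2 0x13→b2/s0 L1-HIT; vc=[]
#3 0x11→b2/s0 L1-HIT; vc=[]
#4 0x64→b12/s0 MISS; vc=[2]
#5 0x66→b12/s0 L1-HIT; vc=[2]
#6 0x65→b12/s0 L1-HIT; vc=[2]
#7 0x13→b2/s0 VC-HIT; vc=[12]
#8 0x10→b2/s0 L1-HIT; vc=[12]
#9 0x13→b2/s0 L1-HIT; vc=[12]
#10 0x25→b4/s0 MISS; vc=[12,2]
#11 0x15→b2/s0 VC-HIT; vc=[12,4]

VC = [12, 4]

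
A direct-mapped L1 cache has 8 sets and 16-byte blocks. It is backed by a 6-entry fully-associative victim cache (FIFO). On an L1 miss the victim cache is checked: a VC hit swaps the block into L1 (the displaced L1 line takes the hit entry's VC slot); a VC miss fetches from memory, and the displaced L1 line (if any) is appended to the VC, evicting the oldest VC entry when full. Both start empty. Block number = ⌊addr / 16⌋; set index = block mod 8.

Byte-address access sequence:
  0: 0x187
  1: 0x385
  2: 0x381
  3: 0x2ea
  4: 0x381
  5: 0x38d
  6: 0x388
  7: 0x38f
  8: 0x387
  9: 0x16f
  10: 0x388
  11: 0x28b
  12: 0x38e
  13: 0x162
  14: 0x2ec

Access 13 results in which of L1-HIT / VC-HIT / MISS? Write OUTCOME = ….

OUTCOME = L1-HIT

#0 0x187→b24/s0 MISS; vc=[]
#1 0x385→b56/s0 MISS; vc=[24]
#2 0x381→b56/s0 L1-HIT; vc=[24]
#3 0x2ea→b46/s6 MISS; vc=[24]
#4 0x381→b56/s0 L1-HIT; vc=[24]
#5 0x38d→b56/s0 L1-HIT; vc=[24]
#6 0x388→b56/s0 L1-HIT; vc=[24]
#7 0x38f→b56/s0 L1-HIT; vc=[24]
#8 0x387→b56/s0 L1-HIT; vc=[24]
#9 0x16f→b22/s6 MISS; vc=[24,46]
#10 0x388→b56/s0 L1-HIT; vc=[24,46]
#11 0x28b→b40/s0 MISS; vc=[24,46,56]
#12 0x38e→b56/s0 VC-HIT; vc=[24,46,40]
#13 0x162→b22/s6 L1-HIT; vc=[24,46,40]
#14 0x2ec→b46/s6 VC-HIT; vc=[24,22,40]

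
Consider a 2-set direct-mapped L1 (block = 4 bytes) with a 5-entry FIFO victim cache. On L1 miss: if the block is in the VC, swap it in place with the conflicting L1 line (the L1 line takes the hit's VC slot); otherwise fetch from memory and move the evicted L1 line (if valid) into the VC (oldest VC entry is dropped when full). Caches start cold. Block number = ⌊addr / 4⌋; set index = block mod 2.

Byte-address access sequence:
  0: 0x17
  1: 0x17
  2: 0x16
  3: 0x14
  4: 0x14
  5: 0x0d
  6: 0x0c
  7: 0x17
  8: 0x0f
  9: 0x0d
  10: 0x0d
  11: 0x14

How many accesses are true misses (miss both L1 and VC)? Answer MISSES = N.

MISSES = 2

#0 0x17→b5/s1 MISS; vc=[]
#1 0x17→b5/s1 L1-HIT; vc=[]
#2 0x16→b5/s1 L1-HIT; vc=[]
#3 0x14→b5/s1 L1-HIT; vc=[]
#4 0x14→b5/s1 L1-HIT; vc=[]
#5 0xd→b3/s1 MISS; vc=[5]
#6 0xc→b3/s1 L1-HIT; vc=[5]
#7 0x17→b5/s1 VC-HIT; vc=[3]
#8 0xf→b3/s1 VC-HIT; vc=[5]
#9 0xd→b3/s1 L1-HIT; vc=[5]
#10 0xd→b3/s1 L1-HIT; vc=[5]
#11 0x14→b5/s1 VC-HIT; vc=[3]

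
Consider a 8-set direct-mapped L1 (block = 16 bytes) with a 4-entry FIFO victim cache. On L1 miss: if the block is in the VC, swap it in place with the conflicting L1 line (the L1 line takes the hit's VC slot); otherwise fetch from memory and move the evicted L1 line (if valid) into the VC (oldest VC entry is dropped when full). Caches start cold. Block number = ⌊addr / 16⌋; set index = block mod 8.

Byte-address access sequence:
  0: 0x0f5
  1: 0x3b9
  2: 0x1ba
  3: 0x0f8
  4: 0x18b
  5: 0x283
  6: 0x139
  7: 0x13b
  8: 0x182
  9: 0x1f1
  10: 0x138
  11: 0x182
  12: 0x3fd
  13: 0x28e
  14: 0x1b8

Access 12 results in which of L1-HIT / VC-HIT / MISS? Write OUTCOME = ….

OUTCOME = MISS

  [0] addr=0xf5 blk=15 s=7: MISS | VC []
  [1] addr=0x3b9 blk=59 s=3: MISS | VC []
  [2] addr=0x1ba blk=27 s=3: MISS | VC [59]
  [3] addr=0xf8 blk=15 s=7: L1-HIT | VC [59]
  [4] addr=0x18b blk=24 s=0: MISS | VC [59]
  [5] addr=0x283 blk=40 s=0: MISS | VC [59, 24]
  [6] addr=0x139 blk=19 s=3: MISS | VC [59, 24, 27]
  [7] addr=0x13b blk=19 s=3: L1-HIT | VC [59, 24, 27]
  [8] addr=0x182 blk=24 s=0: VC-HIT | VC [59, 40, 27]
  [9] addr=0x1f1 blk=31 s=7: MISS | VC [59, 40, 27, 15]
  [10] addr=0x138 blk=19 s=3: L1-HIT | VC [59, 40, 27, 15]
  [11] addr=0x182 blk=24 s=0: L1-HIT | VC [59, 40, 27, 15]
  [12] addr=0x3fd blk=63 s=7: MISS | VC [40, 27, 15, 31]
  [13] addr=0x28e blk=40 s=0: VC-HIT | VC [24, 27, 15, 31]
  [14] addr=0x1b8 blk=27 s=3: VC-HIT | VC [24, 19, 15, 31]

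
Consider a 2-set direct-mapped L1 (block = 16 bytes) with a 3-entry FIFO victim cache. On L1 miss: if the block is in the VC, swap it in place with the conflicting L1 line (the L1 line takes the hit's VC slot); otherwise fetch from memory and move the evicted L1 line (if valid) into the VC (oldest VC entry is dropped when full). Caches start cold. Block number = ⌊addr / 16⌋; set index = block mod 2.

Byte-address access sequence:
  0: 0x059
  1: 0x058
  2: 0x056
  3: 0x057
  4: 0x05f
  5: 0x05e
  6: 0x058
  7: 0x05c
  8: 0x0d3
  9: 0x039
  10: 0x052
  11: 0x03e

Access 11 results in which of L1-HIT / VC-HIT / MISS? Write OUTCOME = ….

OUTCOME = VC-HIT

#0 0x59→b5/s1 MISS; vc=[]
#1 0x58→b5/s1 L1-HIT; vc=[]
#2 0x56→b5/s1 L1-HIT; vc=[]
#3 0x57→b5/s1 L1-HIT; vc=[]
#4 0x5f→b5/s1 L1-HIT; vc=[]
#5 0x5e→b5/s1 L1-HIT; vc=[]
#6 0x58→b5/s1 L1-HIT; vc=[]
#7 0x5c→b5/s1 L1-HIT; vc=[]
#8 0xd3→b13/s1 MISS; vc=[5]
#9 0x39→b3/s1 MISS; vc=[5,13]
#10 0x52→b5/s1 VC-HIT; vc=[3,13]
#11 0x3e→b3/s1 VC-HIT; vc=[5,13]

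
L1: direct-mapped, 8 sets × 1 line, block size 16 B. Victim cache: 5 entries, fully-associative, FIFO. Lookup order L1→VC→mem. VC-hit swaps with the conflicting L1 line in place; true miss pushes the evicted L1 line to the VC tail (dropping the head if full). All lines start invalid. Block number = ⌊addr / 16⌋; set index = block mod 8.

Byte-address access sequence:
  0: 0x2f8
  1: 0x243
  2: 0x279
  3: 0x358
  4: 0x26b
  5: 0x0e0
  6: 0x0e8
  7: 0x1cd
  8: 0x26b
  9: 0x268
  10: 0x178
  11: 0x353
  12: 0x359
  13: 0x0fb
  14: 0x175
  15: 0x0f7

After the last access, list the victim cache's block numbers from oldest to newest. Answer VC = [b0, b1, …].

VC = [47, 14, 36, 39, 23]

  [0] addr=0x2f8 blk=47 s=7: MISS | VC []
  [1] addr=0x243 blk=36 s=4: MISS | VC []
  [2] addr=0x279 blk=39 s=7: MISS | VC [47]
  [3] addr=0x358 blk=53 s=5: MISS | VC [47]
  [4] addr=0x26b blk=38 s=6: MISS | VC [47]
  [5] addr=0xe0 blk=14 s=6: MISS | VC [47, 38]
  [6] addr=0xe8 blk=14 s=6: L1-HIT | VC [47, 38]
  [7] addr=0x1cd blk=28 s=4: MISS | VC [47, 38, 36]
  [8] addr=0x26b blk=38 s=6: VC-HIT | VC [47, 14, 36]
  [9] addr=0x268 blk=38 s=6: L1-HIT | VC [47, 14, 36]
  [10] addr=0x178 blk=23 s=7: MISS | VC [47, 14, 36, 39]
  [11] addr=0x353 blk=53 s=5: L1-HIT | VC [47, 14, 36, 39]
  [12] addr=0x359 blk=53 s=5: L1-HIT | VC [47, 14, 36, 39]
  [13] addr=0xfb blk=15 s=7: MISS | VC [47, 14, 36, 39, 23]
  [14] addr=0x175 blk=23 s=7: VC-HIT | VC [47, 14, 36, 39, 15]
  [15] addr=0xf7 blk=15 s=7: VC-HIT | VC [47, 14, 36, 39, 23]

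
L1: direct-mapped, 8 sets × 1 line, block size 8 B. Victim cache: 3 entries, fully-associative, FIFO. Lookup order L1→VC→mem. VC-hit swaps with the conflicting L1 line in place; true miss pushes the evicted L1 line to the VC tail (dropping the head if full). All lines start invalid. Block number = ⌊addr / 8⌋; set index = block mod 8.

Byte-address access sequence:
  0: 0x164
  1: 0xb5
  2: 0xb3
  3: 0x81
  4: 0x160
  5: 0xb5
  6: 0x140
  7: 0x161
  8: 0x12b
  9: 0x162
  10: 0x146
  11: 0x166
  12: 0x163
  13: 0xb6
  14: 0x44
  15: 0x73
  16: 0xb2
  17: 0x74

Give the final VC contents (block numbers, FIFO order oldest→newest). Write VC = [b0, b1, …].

  [0] addr=0x164 blk=44 s=4: MISS | VC []
  [1] addr=0xb5 blk=22 s=6: MISS | VC []
  [2] addr=0xb3 blk=22 s=6: L1-HIT | VC []
  [3] addr=0x81 blk=16 s=0: MISS | VC []
  [4] addr=0x160 blk=44 s=4: L1-HIT | VC []
  [5] addr=0xb5 blk=22 s=6: L1-HIT | VC []
  [6] addr=0x140 blk=40 s=0: MISS | VC [16]
  [7] addr=0x161 blk=44 s=4: L1-HIT | VC [16]
  [8] addr=0x12b blk=37 s=5: MISS | VC [16]
  [9] addr=0x162 blk=44 s=4: L1-HIT | VC [16]
  [10] addr=0x146 blk=40 s=0: L1-HIT | VC [16]
  [11] addr=0x166 blk=44 s=4: L1-HIT | VC [16]
  [12] addr=0x163 blk=44 s=4: L1-HIT | VC [16]
  [13] addr=0xb6 blk=22 s=6: L1-HIT | VC [16]
  [14] addr=0x44 blk=8 s=0: MISS | VC [16, 40]
  [15] addr=0x73 blk=14 s=6: MISS | VC [16, 40, 22]
  [16] addr=0xb2 blk=22 s=6: VC-HIT | VC [16, 40, 14]
  [17] addr=0x74 blk=14 s=6: VC-HIT | VC [16, 40, 22]

VC = [16, 40, 22]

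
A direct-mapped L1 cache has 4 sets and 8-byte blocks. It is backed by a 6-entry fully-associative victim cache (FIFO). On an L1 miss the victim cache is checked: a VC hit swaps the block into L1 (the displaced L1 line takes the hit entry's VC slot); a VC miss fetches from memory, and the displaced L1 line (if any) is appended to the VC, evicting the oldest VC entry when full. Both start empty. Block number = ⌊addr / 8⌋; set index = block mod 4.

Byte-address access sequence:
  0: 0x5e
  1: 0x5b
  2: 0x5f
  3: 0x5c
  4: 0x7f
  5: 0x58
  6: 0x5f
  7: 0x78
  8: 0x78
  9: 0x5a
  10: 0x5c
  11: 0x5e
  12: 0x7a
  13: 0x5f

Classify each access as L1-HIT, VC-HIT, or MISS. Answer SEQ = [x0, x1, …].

SEQ = [MISS, L1-HIT, L1-HIT, L1-HIT, MISS, VC-HIT, L1-HIT, VC-HIT, L1-HIT, VC-HIT, L1-HIT, L1-HIT, VC-HIT, VC-HIT]

#0 0x5e→b11/s3 MISS; vc=[]
#1 0x5b→b11/s3 L1-HIT; vc=[]
#2 0x5f→b11/s3 L1-HIT; vc=[]
#3 0x5c→b11/s3 L1-HIT; vc=[]
#4 0x7f→b15/s3 MISS; vc=[11]
#5 0x58→b11/s3 VC-HIT; vc=[15]
#6 0x5f→b11/s3 L1-HIT; vc=[15]
#7 0x78→b15/s3 VC-HIT; vc=[11]
#8 0x78→b15/s3 L1-HIT; vc=[11]
#9 0x5a→b11/s3 VC-HIT; vc=[15]
#10 0x5c→b11/s3 L1-HIT; vc=[15]
#11 0x5e→b11/s3 L1-HIT; vc=[15]
#12 0x7a→b15/s3 VC-HIT; vc=[11]
#13 0x5f→b11/s3 VC-HIT; vc=[15]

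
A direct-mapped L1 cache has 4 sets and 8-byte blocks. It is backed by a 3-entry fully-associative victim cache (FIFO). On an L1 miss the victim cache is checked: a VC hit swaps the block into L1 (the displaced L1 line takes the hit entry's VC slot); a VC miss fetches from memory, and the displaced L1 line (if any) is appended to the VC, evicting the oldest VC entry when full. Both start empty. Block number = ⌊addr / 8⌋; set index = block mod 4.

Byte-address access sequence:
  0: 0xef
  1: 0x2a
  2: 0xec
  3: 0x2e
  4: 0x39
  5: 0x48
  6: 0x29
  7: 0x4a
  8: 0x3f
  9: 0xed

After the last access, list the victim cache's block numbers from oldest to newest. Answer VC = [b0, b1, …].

VC = [9, 5]

  [0] addr=0xef blk=29 s=1: MISS | VC []
  [1] addr=0x2a blk=5 s=1: MISS | VC [29]
  [2] addr=0xec blk=29 s=1: VC-HIT | VC [5]
  [3] addr=0x2e blk=5 s=1: VC-HIT | VC [29]
  [4] addr=0x39 blk=7 s=3: MISS | VC [29]
  [5] addr=0x48 blk=9 s=1: MISS | VC [29, 5]
  [6] addr=0x29 blk=5 s=1: VC-HIT | VC [29, 9]
  [7] addr=0x4a blk=9 s=1: VC-HIT | VC [29, 5]
  [8] addr=0x3f blk=7 s=3: L1-HIT | VC [29, 5]
  [9] addr=0xed blk=29 s=1: VC-HIT | VC [9, 5]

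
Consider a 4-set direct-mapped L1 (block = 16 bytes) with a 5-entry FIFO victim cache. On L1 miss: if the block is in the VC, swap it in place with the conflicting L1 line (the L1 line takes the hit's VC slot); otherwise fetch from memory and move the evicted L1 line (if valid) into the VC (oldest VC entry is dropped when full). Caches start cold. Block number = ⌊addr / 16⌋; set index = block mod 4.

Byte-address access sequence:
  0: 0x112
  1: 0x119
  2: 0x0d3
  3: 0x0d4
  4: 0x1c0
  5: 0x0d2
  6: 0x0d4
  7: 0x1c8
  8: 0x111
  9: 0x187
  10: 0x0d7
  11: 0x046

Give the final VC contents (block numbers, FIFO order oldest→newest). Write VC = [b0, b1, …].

  [0] addr=0x112 blk=17 s=1: MISS | VC []
  [1] addr=0x119 blk=17 s=1: L1-HIT | VC []
  [2] addr=0xd3 blk=13 s=1: MISS | VC [17]
  [3] addr=0xd4 blk=13 s=1: L1-HIT | VC [17]
  [4] addr=0x1c0 blk=28 s=0: MISS | VC [17]
  [5] addr=0xd2 blk=13 s=1: L1-HIT | VC [17]
  [6] addr=0xd4 blk=13 s=1: L1-HIT | VC [17]
  [7] addr=0x1c8 blk=28 s=0: L1-HIT | VC [17]
  [8] addr=0x111 blk=17 s=1: VC-HIT | VC [13]
  [9] addr=0x187 blk=24 s=0: MISS | VC [13, 28]
  [10] addr=0xd7 blk=13 s=1: VC-HIT | VC [17, 28]
  [11] addr=0x46 blk=4 s=0: MISS | VC [17, 28, 24]

VC = [17, 28, 24]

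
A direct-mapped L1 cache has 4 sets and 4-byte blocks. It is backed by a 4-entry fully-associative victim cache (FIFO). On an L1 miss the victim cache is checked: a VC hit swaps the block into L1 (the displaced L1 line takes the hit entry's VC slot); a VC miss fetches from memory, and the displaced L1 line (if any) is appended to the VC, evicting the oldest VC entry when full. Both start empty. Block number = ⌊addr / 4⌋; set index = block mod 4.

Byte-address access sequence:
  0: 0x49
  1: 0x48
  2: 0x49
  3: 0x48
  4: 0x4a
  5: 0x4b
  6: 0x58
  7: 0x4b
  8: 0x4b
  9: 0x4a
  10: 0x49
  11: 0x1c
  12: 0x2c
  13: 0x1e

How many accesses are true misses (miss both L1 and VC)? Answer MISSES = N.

MISSES = 4

  [0] addr=0x49 blk=18 s=2: MISS | VC []
  [1] addr=0x48 blk=18 s=2: L1-HIT | VC []
  [2] addr=0x49 blk=18 s=2: L1-HIT | VC []
  [3] addr=0x48 blk=18 s=2: L1-HIT | VC []
  [4] addr=0x4a blk=18 s=2: L1-HIT | VC []
  [5] addr=0x4b blk=18 s=2: L1-HIT | VC []
  [6] addr=0x58 blk=22 s=2: MISS | VC [18]
  [7] addr=0x4b blk=18 s=2: VC-HIT | VC [22]
  [8] addr=0x4b blk=18 s=2: L1-HIT | VC [22]
  [9] addr=0x4a blk=18 s=2: L1-HIT | VC [22]
  [10] addr=0x49 blk=18 s=2: L1-HIT | VC [22]
  [11] addr=0x1c blk=7 s=3: MISS | VC [22]
  [12] addr=0x2c blk=11 s=3: MISS | VC [22, 7]
  [13] addr=0x1e blk=7 s=3: VC-HIT | VC [22, 11]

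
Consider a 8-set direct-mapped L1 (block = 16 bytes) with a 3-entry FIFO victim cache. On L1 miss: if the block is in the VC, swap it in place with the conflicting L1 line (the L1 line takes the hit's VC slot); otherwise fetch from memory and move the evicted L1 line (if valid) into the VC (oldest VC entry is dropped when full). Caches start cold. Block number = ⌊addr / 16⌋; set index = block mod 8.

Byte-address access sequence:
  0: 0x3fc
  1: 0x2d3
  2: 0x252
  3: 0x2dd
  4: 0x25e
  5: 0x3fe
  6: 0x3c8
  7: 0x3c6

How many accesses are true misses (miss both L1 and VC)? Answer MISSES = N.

  [0] addr=0x3fc blk=63 s=7: MISS | VC []
  [1] addr=0x2d3 blk=45 s=5: MISS | VC []
  [2] addr=0x252 blk=37 s=5: MISS | VC [45]
  [3] addr=0x2dd blk=45 s=5: VC-HIT | VC [37]
  [4] addr=0x25e blk=37 s=5: VC-HIT | VC [45]
  [5] addr=0x3fe blk=63 s=7: L1-HIT | VC [45]
  [6] addr=0x3c8 blk=60 s=4: MISS | VC [45]
  [7] addr=0x3c6 blk=60 s=4: L1-HIT | VC [45]

MISSES = 4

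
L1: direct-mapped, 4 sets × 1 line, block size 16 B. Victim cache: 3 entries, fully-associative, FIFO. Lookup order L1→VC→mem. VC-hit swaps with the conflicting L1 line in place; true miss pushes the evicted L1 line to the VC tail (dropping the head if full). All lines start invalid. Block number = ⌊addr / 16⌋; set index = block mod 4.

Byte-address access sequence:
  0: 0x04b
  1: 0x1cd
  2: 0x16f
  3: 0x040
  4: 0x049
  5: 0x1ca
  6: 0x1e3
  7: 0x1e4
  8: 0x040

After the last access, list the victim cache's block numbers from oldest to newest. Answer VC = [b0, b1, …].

#0 0x4b→b4/s0 MISS; vc=[]
#1 0x1cd→b28/s0 MISS; vc=[4]
#2 0x16f→b22/s2 MISS; vc=[4]
#3 0x40→b4/s0 VC-HIT; vc=[28]
#4 0x49→b4/s0 L1-HIT; vc=[28]
#5 0x1ca→b28/s0 VC-HIT; vc=[4]
#6 0x1e3→b30/s2 MISS; vc=[4,22]
#7 0x1e4→b30/s2 L1-HIT; vc=[4,22]
#8 0x40→b4/s0 VC-HIT; vc=[28,22]

VC = [28, 22]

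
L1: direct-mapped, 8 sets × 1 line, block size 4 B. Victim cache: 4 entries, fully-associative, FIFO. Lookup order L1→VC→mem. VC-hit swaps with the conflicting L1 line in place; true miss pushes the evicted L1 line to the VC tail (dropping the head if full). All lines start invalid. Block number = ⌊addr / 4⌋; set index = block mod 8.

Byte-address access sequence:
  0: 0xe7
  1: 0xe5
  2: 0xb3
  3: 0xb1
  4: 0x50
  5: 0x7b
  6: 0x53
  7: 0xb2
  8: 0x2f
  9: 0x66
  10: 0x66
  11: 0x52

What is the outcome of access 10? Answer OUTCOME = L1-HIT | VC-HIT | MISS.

  [0] addr=0xe7 blk=57 s=1: MISS | VC []
  [1] addr=0xe5 blk=57 s=1: L1-HIT | VC []
  [2] addr=0xb3 blk=44 s=4: MISS | VC []
  [3] addr=0xb1 blk=44 s=4: L1-HIT | VC []
  [4] addr=0x50 blk=20 s=4: MISS | VC [44]
  [5] addr=0x7b blk=30 s=6: MISS | VC [44]
  [6] addr=0x53 blk=20 s=4: L1-HIT | VC [44]
  [7] addr=0xb2 blk=44 s=4: VC-HIT | VC [20]
  [8] addr=0x2f blk=11 s=3: MISS | VC [20]
  [9] addr=0x66 blk=25 s=1: MISS | VC [20, 57]
  [10] addr=0x66 blk=25 s=1: L1-HIT | VC [20, 57]
  [11] addr=0x52 blk=20 s=4: VC-HIT | VC [44, 57]

OUTCOME = L1-HIT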